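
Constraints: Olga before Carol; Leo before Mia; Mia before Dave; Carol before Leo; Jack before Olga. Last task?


Constraints: Olga before Carol; Leo before Mia; Mia before Dave; Carol before Leo; Jack before Olga
The last task can have nothing scheduled after it, so it must never appear on the left of a 'before'.
Tasks appearing before some other task: Olga, Leo, Mia, Carol, Jack.
The only task not in that list is Dave → it is last.

Dave


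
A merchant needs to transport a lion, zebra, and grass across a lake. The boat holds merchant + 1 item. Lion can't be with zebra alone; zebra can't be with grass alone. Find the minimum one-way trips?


1. merchant+zebra → 2. merchant ← 3. merchant+lion → 4. merchant+zebra ← 5. merchant+grass → 6. merchant ← 7. merchant+zebra →
Minimum trips = 7

7


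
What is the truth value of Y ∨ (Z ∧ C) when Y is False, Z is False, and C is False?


Y = False, Z = False, C = False
Step 1: Z ∧ C = False AND False = False
Step 2: Y ∨ False = False OR False = False
AND evaluated first (higher precedence); then OR applied.

False


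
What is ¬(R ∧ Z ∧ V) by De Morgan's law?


De Morgan's law: ¬(P ∧ Q ∧ R) ≡ ¬P ∨ ¬Q ∨ ¬R
¬(R ∧ Z ∧ V) = ¬R ∨ ¬Z ∨ ¬V

¬R ∨ ¬Z ∨ ¬V


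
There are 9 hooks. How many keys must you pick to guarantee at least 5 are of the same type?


Pigeonhole: to guarantee k in one of n categories, need (k-1)×n + 1.
k = 5, n = 9
Minimum = (5-1) × 9 + 1 = 4 × 9 + 1

37


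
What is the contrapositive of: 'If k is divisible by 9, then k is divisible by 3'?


Original: If k is divisible by 9, then k is divisible by 3
Contrapositive: If ¬Q, then ¬P
Negate Q: not (k is divisible by 3)
Negate P: not (k is divisible by 9)

If not (k is divisible by 3), then not (k is divisible by 9).


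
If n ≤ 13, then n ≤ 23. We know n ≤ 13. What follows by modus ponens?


Modus ponens: P → Q, P ⊢ Q
P: n ≤ 13
Q: n ≤ 23
We have P → Q and P is true.
By modus ponens, Q must be true.

n ≤ 23


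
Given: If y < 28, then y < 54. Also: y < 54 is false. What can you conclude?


Modus tollens: P → Q, ¬Q ⊢ ¬P
P: y < 28
Q: y < 54
We have P → Q and Q is false.
By modus tollens, P must be false.

It is not the case that y < 28


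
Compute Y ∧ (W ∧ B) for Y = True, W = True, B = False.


Y = True, W = True, B = False
Step 1: W ∧ B = True AND False = False
Step 2: Y ∧ False = True AND False = False
AND is true only when ALL operands are true.

False


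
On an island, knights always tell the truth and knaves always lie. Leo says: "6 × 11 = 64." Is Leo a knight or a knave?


Statement: "6 × 11 = 64."
Actual: 6 × 11 = 66
Claimed: 64
Statement is FALSE → Leo lies → Knave

Knave


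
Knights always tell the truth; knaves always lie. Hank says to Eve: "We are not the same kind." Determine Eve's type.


Hank says: "We are not the same kind."
Case 1: Hank is a Knight (truth-teller)
  Statement is true → they ARE different → Eve is a Knave
Case 2: Hank is a Knave (liar)
  Statement is false → they are NOT different → Eve is a Knave
In both cases, Eve is a Knave.

Knave


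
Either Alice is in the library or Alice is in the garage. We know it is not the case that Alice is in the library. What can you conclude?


Disjunctive syllogism: P ∨ Q, ¬P ⊢ Q
Disjunction: Alice is in the library ∨ Alice is in the garage
We know it is not the case that Alice is in the library.
By disjunctive syllogism, the other disjunct must be true.

Alice is in the garage


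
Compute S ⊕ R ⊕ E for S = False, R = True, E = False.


S = False, R = True, E = False
Step 1: S ⊕ R = False XOR True = True
Step 2: True ⊕ E = True XOR False = True
XOR is true when an odd number of operands are true.

True


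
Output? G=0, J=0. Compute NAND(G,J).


G AND J = 0
NOT(0) = 1

1


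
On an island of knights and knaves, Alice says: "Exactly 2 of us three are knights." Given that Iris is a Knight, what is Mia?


Alice claims exactly 2 knights among Alice, Iris, Mia.
Given: Iris is a Knight.

Case 1: Alice is a Knight (tells truth)
  Then exactly 2 of the three are knights.
  Counting Alice, Iris: 2 knight(s) so far. Need 0 more → Mia = Knave.
Case 2: Alice is a Knave (lies)
  Then the count is NOT 2.
  If Mia = Knight, count = 2 = 2 → claim would be true, contradicts lie.
  If Mia = Knave, count = 1 ≠ 2 → lie confirmed ✓

Mia is a Knave.

Knave


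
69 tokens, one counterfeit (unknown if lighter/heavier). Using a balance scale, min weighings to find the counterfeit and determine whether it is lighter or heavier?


Let n = 69. 138 possibilities (n tokens × lighter/heavier); each weighing has 3 outcomes.
Bound for k weighings: say the first weighing puts j tokens on each pan. If it tips, the 2j weighed tokens remain suspects (each with a known direction) and k-1 weighings give 3^(k-1) outcomes; 3^(k-1) is odd, so 2j ≤ 3^(k-1) - 1. If it balances, the n - 2j unweighed tokens remain with direction unknown: 2(n - 2j) ≤ 3^(k-1) - 1 by the same parity argument. Adding, n ≤ (3^(k-1) - 1) + (3^(k-1) - 1)/2 = (3^k - 3)/2, and the classical three-group strategy achieves this (3 tokens in 2 weighings, 12 in 3, 39 in 4, 120 in 5).
So we need the smallest k with (3^k - 3)/2 ≥ 69.
k = 4: (3^4 - 3)/2 = 39 < 69 ✗
k = 5: (3^5 - 3)/2 = 120 ≥ 69 ✓

5


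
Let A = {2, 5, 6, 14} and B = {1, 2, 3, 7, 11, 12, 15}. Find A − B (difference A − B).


A = {2, 5, 6, 14}
B = {1, 2, 3, 7, 11, 12, 15}
Operation: difference A − B
In A but not B: 5, 6, 14

{5, 6, 14}


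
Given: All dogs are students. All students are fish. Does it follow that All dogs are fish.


Premise 1: All dogs are students.
Premise 2: All students are fish.
Conclusion: All dogs are fish.
Barbara syllogism (AAA-1): All A are B, All B are C → All A are C.
Middle term (students) distributed in premise 2.

Valid


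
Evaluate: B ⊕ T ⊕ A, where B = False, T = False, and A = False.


B = False, T = False, A = False
Step 1: B ⊕ T = False XOR False = False
Step 2: False ⊕ A = False XOR False = False
XOR is true when an odd number of operands are true.

False


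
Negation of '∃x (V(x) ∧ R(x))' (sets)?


Original: ∃x (V(x) ∧ R(x))
Rule: ¬∀→∃, ¬∃→∀, negate predicate.
Negation: ∀x (¬V(x) ∨ ¬R(x))

∀x (¬V(x) ∨ ¬R(x))


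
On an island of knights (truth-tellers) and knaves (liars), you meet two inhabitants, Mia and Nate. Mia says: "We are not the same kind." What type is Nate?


Mia says: "We are not the same kind."
Case 1: Mia is a Knight (truth-teller)
  Statement is true → they ARE different → Nate is a Knave
Case 2: Mia is a Knave (liar)
  Statement is false → they are NOT different → Nate is a Knave
In both cases, Nate is a Knave.

Knave


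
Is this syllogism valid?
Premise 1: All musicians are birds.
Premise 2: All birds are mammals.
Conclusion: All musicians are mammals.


Premise 1: All musicians are birds.
Premise 2: All birds are mammals.
Conclusion: All musicians are mammals.
Barbara syllogism (AAA-1): All A are B, All B are C → All A are C.
Middle term (birds) distributed in premise 2.

Valid


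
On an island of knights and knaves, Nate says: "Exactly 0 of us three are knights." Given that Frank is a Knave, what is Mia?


Nate claims exactly 0 knights among Nate, Frank, Mia.
Given: Frank is a Knave.

Case 1: Nate is a Knight (tells truth)
  Then exactly 0 of the three are knights.
  Counting Nate, Frank: 1 knight(s) so far. Need -1 more → impossible.
Case 2: Nate is a Knave (lies)
  Then the count is NOT 0.
  If Mia = Knave, count = 0 = 0 → claim would be true, contradicts lie.
  If Mia = Knight, count = 1 ≠ 0 → lie confirmed ✓

Mia is a Knight.

Knight


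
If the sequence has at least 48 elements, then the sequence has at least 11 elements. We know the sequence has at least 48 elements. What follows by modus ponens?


Modus ponens: P → Q, P ⊢ Q
P: the sequence has at least 48 elements
Q: the sequence has at least 11 elements
We have P → Q and P is true.
By modus ponens, Q must be true.

The sequence has at least 11 elements


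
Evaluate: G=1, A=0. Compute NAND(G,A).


G AND A = 0
NOT(0) = 1

1


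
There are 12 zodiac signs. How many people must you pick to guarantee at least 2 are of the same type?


Pigeonhole: to guarantee k in one of n categories, need (k-1)×n + 1.
k = 2, n = 12
Minimum = (2-1) × 12 + 1 = 1 × 12 + 1

13


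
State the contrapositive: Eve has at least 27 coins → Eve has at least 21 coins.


Original: If Eve has at least 27 coins, then Eve has at least 21 coins
Contrapositive: If ¬Q, then ¬P
Negate Q: not (Eve has at least 21 coins)
Negate P: not (Eve has at least 27 coins)

If not (Eve has at least 21 coins), then not (Eve has at least 27 coins).


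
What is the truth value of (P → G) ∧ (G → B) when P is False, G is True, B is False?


P = False, G = True, B = False
Step 1: P → G is false only when P=True and G=False. Result: True
Step 2: G → B is false only when G=True and B=False. Result: False
Step 3: True ∧ False = False

False


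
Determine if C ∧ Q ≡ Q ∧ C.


Expression 1: C ∧ Q
Expression 2: Q ∧ C
Truth table (C Q | Expr1 Expr2):
  T T |   T     T
  T F |   F     F
  F T |   F     F
  F F |   F     F
All 4 rows agree, so the expressions are logically equivalent.

Yes


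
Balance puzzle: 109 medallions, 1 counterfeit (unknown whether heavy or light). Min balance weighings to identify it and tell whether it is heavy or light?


Let n = 109. 218 possibilities (n medallions × lighter/heavier); each weighing has 3 outcomes.
Bound for k weighings: say the first weighing puts j medallions on each pan. If it tips, the 2j weighed medallions remain suspects (each with a known direction) and k-1 weighings give 3^(k-1) outcomes; 3^(k-1) is odd, so 2j ≤ 3^(k-1) - 1. If it balances, the n - 2j unweighed medallions remain with direction unknown: 2(n - 2j) ≤ 3^(k-1) - 1 by the same parity argument. Adding, n ≤ (3^(k-1) - 1) + (3^(k-1) - 1)/2 = (3^k - 3)/2, and the classical three-group strategy achieves this (3 medallions in 2 weighings, 12 in 3, 39 in 4, 120 in 5).
So we need the smallest k with (3^k - 3)/2 ≥ 109.
k = 4: (3^4 - 3)/2 = 39 < 109 ✗
k = 5: (3^5 - 3)/2 = 120 ≥ 109 ✓

5


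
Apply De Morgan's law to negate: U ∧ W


De Morgan's law: ¬(P ∧ Q) ≡ ¬P ∨ ¬Q
¬(U ∧ W) = ¬U ∨ ¬W

¬U ∨ ¬W


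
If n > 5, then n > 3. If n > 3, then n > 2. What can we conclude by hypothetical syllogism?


Hypothetical syllogism: P → Q, Q → R ⊢ P → R
Premise 1: n > 5 → n > 3
Premise 2: n > 3 → n > 2
Chain the implications: the middle term (n > 3) links the two.
Conclusion: If n > 5, then n > 2.

If n > 5, then n > 2.


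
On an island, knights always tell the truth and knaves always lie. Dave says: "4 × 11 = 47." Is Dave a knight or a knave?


Statement: "4 × 11 = 47."
Actual: 4 × 11 = 44
Claimed: 47
Statement is FALSE → Dave lies → Knave

Knave


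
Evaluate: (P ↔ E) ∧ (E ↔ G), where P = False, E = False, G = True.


P = False, E = False, G = True
Step 1: P ↔ E is true when P and E have the same value. Result: True
Step 2: E ↔ G is true when E and G have the same value. Result: False
Step 3: True ∧ False = False

False


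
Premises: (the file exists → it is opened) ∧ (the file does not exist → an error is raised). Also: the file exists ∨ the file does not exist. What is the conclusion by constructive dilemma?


Constructive dilemma: (P → Q) ∧ (R → S), P ∨ R ⊢ Q ∨ S
Premise 1: the file exists → it is opened
Premise 2: the file does not exist → an error is raised
Premise 3: the file exists ∨ the file does not exist
Case 1: Assuming the file exists, then by Premise 1, it is opened.
Case 2: Assuming the file does not exist, then by Premise 2, an error is raised.
Since one of the file exists or the file does not exist must hold, we get it is opened or an error is raised.

It is opened or an error is raised.


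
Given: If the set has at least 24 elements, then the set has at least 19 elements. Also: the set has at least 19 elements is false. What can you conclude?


Modus tollens: P → Q, ¬Q ⊢ ¬P
P: the set has at least 24 elements
Q: the set has at least 19 elements
We have P → Q and Q is false.
By modus tollens, P must be false.

It is not the case that the set has at least 24 elements


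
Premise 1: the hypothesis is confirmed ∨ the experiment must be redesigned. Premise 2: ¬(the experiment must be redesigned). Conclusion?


Disjunctive syllogism: P ∨ Q, ¬P ⊢ Q
Disjunction: the hypothesis is confirmed ∨ the experiment must be redesigned
We know it is not the case that the experiment must be redesigned.
By disjunctive syllogism, the other disjunct must be true.

The hypothesis is confirmed


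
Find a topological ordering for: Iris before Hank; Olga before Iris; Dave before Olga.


Constraints: Iris before Hank; Olga before Iris; Dave before Olga
Method: repeatedly schedule the remaining task that has no remaining task required before it.
  Step 1: remaining {Iris, Olga, Hank, Dave}; every task except Dave still has a predecessor pending → schedule Dave.
  Step 2: remaining {Iris, Olga, Hank}; every task except Olga still has a predecessor pending → schedule Olga.
  Step 3: remaining {Iris, Hank}; every task except Iris still has a predecessor pending → schedule Iris.
  Step 4: only Hank remains → schedule Hank.
Resulting order:

Dave → Olga → Iris → Hank


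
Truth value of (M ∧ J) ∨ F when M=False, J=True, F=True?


M = False, J = True, F = True
Expression: (M ∧ J) ∨ F
Step 1: M ∧ J = False AND True = False
Step 2: (False) ∨ F = False OR True = True

True


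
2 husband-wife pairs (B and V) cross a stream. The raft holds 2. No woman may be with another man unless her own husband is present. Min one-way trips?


Label couples B and V.
1. WB+WV → (far: WB,WV; near: HB,HV)
2. WB ←   (far: WV; near: HB,HV,WB)
3. HB+HV → (far: HB,HV,WV; near: WB)
4. HB ←   (far: HV,WV; near: HB,WB)  — HB returns, since WB is alone on near bank
5. HB+WB → (far: all four; near: empty)
Every state respects the constraint.
Minimum trips = 5

5


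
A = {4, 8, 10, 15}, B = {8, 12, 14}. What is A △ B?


A = {4, 8, 10, 15}
B = {8, 12, 14}
Operation: symmetric difference
In A only: [4, 10, 15], in B only: [12, 14]

{4, 10, 12, 14, 15}


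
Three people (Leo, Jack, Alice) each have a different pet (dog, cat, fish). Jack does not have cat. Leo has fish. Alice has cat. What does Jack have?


From clues:
  Alice → cat
  Leo → fish
By elimination, Jack gets the remaining.

dog


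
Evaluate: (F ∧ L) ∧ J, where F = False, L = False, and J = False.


F = False, L = False, J = False
Step 1: F ∧ L = False AND False = False
Step 2: False ∧ J = False AND False = False
AND is true only when ALL operands are true.

False


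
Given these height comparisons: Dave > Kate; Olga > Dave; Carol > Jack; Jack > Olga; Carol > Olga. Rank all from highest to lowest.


Constraints: Dave > Kate; Olga > Dave; Carol > Jack; Jack > Olga; Carol > Olga
Method: at each step, the next-highest is the one remaining person who never appears on the smaller side of a constraint between remaining people.
  Step 1: remaining {Jack, Carol, Olga, Dave, Kate}; on the smaller side: {Jack, Olga, Dave, Kate} → Carol is next (Carol > Jack; Carol > Olga).
  Step 2: remaining {Jack, Olga, Dave, Kate}; on the smaller side: {Olga, Dave, Kate} → Jack is next (Jack > Olga).
  Step 3: remaining {Olga, Dave, Kate}; on the smaller side: {Dave, Kate} → Olga is next (Olga > Dave).
  Step 4: remaining {Dave, Kate}; on the smaller side: {Kate} → Dave is next (Dave > Kate).
  Step 5: only Kate remains → lowest.
Final ranking (highest to lowest):

Carol > Jack > Olga > Dave > Kate


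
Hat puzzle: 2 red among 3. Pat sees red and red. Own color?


Total red = 2, seen red = 2
Own red = 2 - 2 = 0
Pat's hat is blue.

blue


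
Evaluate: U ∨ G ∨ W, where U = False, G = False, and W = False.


U = False, G = False, W = False
Step 1: U ∨ G = False OR False = False
Step 2: False ∨ W = False OR False = False
OR is true when at least one operand is true.

False


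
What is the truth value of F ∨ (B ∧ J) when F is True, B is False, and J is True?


F = True, B = False, J = True
Step 1: B ∧ J = False AND True = False
Step 2: F ∨ False = True OR False = True
AND evaluated first (higher precedence); then OR applied.

True


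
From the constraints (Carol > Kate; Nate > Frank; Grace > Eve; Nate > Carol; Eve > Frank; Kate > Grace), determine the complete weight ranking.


Constraints: Carol > Kate; Nate > Frank; Grace > Eve; Nate > Carol; Eve > Frank; Kate > Grace
Method: at each step, the next-highest is the one remaining person who never appears on the smaller side of a constraint between remaining people.
  Step 1: remaining {Carol, Frank, Nate, Eve, Kate, Grace}; on the smaller side: {Carol, Frank, Eve, Kate, Grace} → Nate is next (Nate > Frank; Nate > Carol).
  Step 2: remaining {Carol, Frank, Eve, Kate, Grace}; on the smaller side: {Frank, Eve, Kate, Grace} → Carol is next (Carol > Kate).
  Step 3: remaining {Frank, Eve, Kate, Grace}; on the smaller side: {Frank, Eve, Grace} → Kate is next (Kate > Grace).
  Step 4: remaining {Frank, Eve, Grace}; on the smaller side: {Frank, Eve} → Grace is next (Grace > Eve).
  Step 5: remaining {Frank, Eve}; on the smaller side: {Frank} → Eve is next (Eve > Frank).
  Step 6: only Frank remains → lowest.
Final ranking (highest to lowest):

Nate > Carol > Kate > Grace > Eve > Frank


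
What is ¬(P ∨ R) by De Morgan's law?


De Morgan's law: ¬(P ∨ Q) ≡ ¬P ∧ ¬Q
¬(P ∨ R) = ¬P ∧ ¬R

¬P ∧ ¬R


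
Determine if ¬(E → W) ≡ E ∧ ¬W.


Expression 1: ¬(E → W)
Expression 2: E ∧ ¬W
Truth table (E W | Expr1 Expr2):
  T T |   F     F
  T F |   T     T
  F T |   F     F
  F F |   F     F
All 4 rows agree, so the expressions are logically equivalent.

Yes


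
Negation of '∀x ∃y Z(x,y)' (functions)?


Original: ∀x ∃y Z(x,y)
Rule: ¬∀→∃, ¬∃→∀, negate predicate.
Negation: ∃x ∀y ¬Z(x,y)

∃x ∀y ¬Z(x,y)


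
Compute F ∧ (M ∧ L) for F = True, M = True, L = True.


F = True, M = True, L = True
Step 1: M ∧ L = True AND True = True
Step 2: F ∧ True = True AND True = True
AND is true only when ALL operands are true.

True


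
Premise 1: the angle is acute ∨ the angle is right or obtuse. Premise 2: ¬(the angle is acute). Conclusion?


Disjunctive syllogism: P ∨ Q, ¬P ⊢ Q
Disjunction: the angle is acute ∨ the angle is right or obtuse
We know it is not the case that the angle is acute.
By disjunctive syllogism, the other disjunct must be true.

The angle is right or obtuse


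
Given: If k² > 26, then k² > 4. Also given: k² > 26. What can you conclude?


Modus ponens: P → Q, P ⊢ Q
P: k² > 26
Q: k² > 4
We have P → Q and P is true.
By modus ponens, Q must be true.

k² > 4


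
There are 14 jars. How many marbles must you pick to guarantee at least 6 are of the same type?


Pigeonhole: to guarantee k in one of n categories, need (k-1)×n + 1.
k = 6, n = 14
Minimum = (6-1) × 14 + 1 = 5 × 14 + 1

71


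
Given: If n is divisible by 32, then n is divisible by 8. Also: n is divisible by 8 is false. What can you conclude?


Modus tollens: P → Q, ¬Q ⊢ ¬P
P: n is divisible by 32
Q: n is divisible by 8
We have P → Q and Q is false.
By modus tollens, P must be false.

It is not the case that n is divisible by 32


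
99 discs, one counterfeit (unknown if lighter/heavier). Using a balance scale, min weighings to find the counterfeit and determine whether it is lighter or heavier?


Let n = 99. 198 possibilities (n discs × lighter/heavier); each weighing has 3 outcomes.
Bound for k weighings: say the first weighing puts j discs on each pan. If it tips, the 2j weighed discs remain suspects (each with a known direction) and k-1 weighings give 3^(k-1) outcomes; 3^(k-1) is odd, so 2j ≤ 3^(k-1) - 1. If it balances, the n - 2j unweighed discs remain with direction unknown: 2(n - 2j) ≤ 3^(k-1) - 1 by the same parity argument. Adding, n ≤ (3^(k-1) - 1) + (3^(k-1) - 1)/2 = (3^k - 3)/2, and the classical three-group strategy achieves this (3 discs in 2 weighings, 12 in 3, 39 in 4, 120 in 5).
So we need the smallest k with (3^k - 3)/2 ≥ 99.
k = 4: (3^4 - 3)/2 = 39 < 99 ✗
k = 5: (3^5 - 3)/2 = 120 ≥ 99 ✓

5


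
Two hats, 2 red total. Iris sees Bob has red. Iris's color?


Total red = 2, Bob = red
Red accounted for: 1
Remaining for Iris: 1
Iris's hat is red.

red


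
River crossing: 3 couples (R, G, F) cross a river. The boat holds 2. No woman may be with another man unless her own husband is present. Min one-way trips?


Label couples R, G, F (H = husband, W = wife).
Counting alone: 6 people, the boat carries 2 and someone must bring it back, so each round trip nets at most +1 on the far side until the last crossing → at least 9 trips. The jealousy constraint makes 9 impossible; the shortest valid schedule has 11:
1. WR+WG →  (far: WR,WG; near: HR,HG,HF,WF)
2. WR ←       (far: WG; near: HR,HG,HF,WR,WF)
3. WR+WF →  (far: WR,WG,WF; near: HR,HG,HF)
4. WR ←       (far: WG,WF; near: HR,HG,HF,WR)
5. HG+HF →  (far: HG,WG,HF,WF; near: HR,WR)
6. HG+WG ←  (far: HF,WF; near: HR,WR,HG,WG)
7. HR+HG →  (far: HR,HG,HF,WF; near: WR,WG)
8. WF ←       (far: HR,HG,HF; near: WR,WG,WF)
9. WR+WG →  (far: HR,WR,HG,WG,HF; near: WF)
10. HF ←      (far: HR,WR,HG,WG; near: HF,WF)
11. HF+WF → (far: all six; near: empty)
In every state each wife is either with her husband or with no other man.
Minimum trips = 11

11


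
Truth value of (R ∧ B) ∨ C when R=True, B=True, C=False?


R = True, B = True, C = False
Expression: (R ∧ B) ∨ C
Step 1: R ∧ B = True AND True = True
Step 2: (True) ∨ C = True OR False = True

True


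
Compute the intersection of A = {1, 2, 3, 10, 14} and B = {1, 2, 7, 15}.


A = {1, 2, 3, 10, 14}
B = {1, 2, 7, 15}
Operation: intersection
Elements in both: 1, 2

{1, 2}


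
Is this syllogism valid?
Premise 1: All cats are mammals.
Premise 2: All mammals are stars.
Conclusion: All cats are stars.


Premise 1: All cats are mammals.
Premise 2: All mammals are stars.
Conclusion: All cats are stars.
Barbara syllogism (AAA-1): All A are B, All B are C → All A are C.
Middle term (mammals) distributed in premise 2.

Valid


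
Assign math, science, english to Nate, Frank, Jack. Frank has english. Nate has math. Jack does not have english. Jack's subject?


From clues:
  Nate → math
  Frank → english
By elimination, Jack gets the remaining.

science


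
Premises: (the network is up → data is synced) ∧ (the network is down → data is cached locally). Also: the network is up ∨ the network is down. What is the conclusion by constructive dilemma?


Constructive dilemma: (P → Q) ∧ (R → S), P ∨ R ⊢ Q ∨ S
Premise 1: the network is up → data is synced
Premise 2: the network is down → data is cached locally
Premise 3: the network is up ∨ the network is down
Case 1: Assuming the network is up, then by Premise 1, data is synced.
Case 2: Assuming the network is down, then by Premise 2, data is cached locally.
Since one of the network is up or the network is down must hold, we get data is synced or data is cached locally.

Data is synced or data is cached locally.


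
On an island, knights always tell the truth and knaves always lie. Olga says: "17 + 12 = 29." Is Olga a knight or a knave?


Statement: "17 + 12 = 29."
Actual: 17 + 12 = 29
Claimed: 29
Statement is TRUE → Olga tells the truth → Knight

Knight


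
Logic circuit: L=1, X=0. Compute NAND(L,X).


L AND X = 0
NOT(0) = 1

1


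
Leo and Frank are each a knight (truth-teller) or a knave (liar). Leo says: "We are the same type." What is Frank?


Leo says: "We are the same type."
Case 1: Leo is a Knight (truth-teller)
  Statement is true → they ARE the same → Frank is also a Knight
Case 2: Leo is a Knave (liar)
  Statement is false → they are NOT the same → Frank is a Knight
In both cases, Frank is a Knight.

Knight


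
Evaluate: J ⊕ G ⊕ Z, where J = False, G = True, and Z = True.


J = False, G = True, Z = True
Step 1: J ⊕ G = False XOR True = True
Step 2: True ⊕ Z = True XOR True = False
XOR is true when an odd number of operands are true.

False


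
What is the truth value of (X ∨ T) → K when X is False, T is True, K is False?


X = False, T = True, K = False
Step 1: X ∨ T = False OR True = True
Step 2: (True) → K: false only when antecedent=True and K=False.
Result: False

False


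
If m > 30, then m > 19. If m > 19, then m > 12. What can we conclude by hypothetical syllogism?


Hypothetical syllogism: P → Q, Q → R ⊢ P → R
Premise 1: m > 30 → m > 19
Premise 2: m > 19 → m > 12
Chain the implications: the middle term (m > 19) links the two.
Conclusion: If m > 30, then m > 12.

If m > 30, then m > 12.


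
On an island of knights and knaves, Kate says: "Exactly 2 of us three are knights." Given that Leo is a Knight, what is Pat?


Kate claims exactly 2 knights among Kate, Leo, Pat.
Given: Leo is a Knight.

Case 1: Kate is a Knight (tells truth)
  Then exactly 2 of the three are knights.
  Counting Kate, Leo: 2 knight(s) so far. Need 0 more → Pat = Knave.
Case 2: Kate is a Knave (lies)
  Then the count is NOT 2.
  If Pat = Knight, count = 2 = 2 → claim would be true, contradicts lie.
  If Pat = Knave, count = 1 ≠ 2 → lie confirmed ✓

Pat is a Knave.

Knave


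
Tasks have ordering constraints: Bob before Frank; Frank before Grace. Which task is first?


Constraints: Bob before Frank; Frank before Grace
The first task can have nothing scheduled before it, so it must never appear on the right of a 'before'.
Tasks appearing after some 'before': Frank, Grace.
The only task not in that list is Bob → it is first.

Bob


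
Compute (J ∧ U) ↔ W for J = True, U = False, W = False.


J = True, U = False, W = False
Step 1: J ∧ U = True AND False = False
Step 2: (False) ↔ W: true when both sides have same truth value.
Result: False ↔ False = True

True


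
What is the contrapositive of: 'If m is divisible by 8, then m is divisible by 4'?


Original: If m is divisible by 8, then m is divisible by 4
Contrapositive: If ¬Q, then ¬P
Negate Q: not (m is divisible by 4)
Negate P: not (m is divisible by 8)

If not (m is divisible by 4), then not (m is divisible by 8).


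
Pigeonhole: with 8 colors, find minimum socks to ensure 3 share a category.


Pigeonhole: to guarantee k in one of n categories, need (k-1)×n + 1.
k = 3, n = 8
Minimum = (3-1) × 8 + 1 = 2 × 8 + 1

17


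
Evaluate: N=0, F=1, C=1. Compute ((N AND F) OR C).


N AND F = 0&1 = 0
0 OR 1 = 1

1


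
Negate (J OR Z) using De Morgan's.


De Morgan's law: ¬(P ∨ Q) ≡ ¬P ∧ ¬Q
¬(J ∨ Z) = ¬J ∧ ¬Z

¬J ∧ ¬Z


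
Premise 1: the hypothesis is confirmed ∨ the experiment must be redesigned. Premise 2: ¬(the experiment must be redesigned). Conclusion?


Disjunctive syllogism: P ∨ Q, ¬P ⊢ Q
Disjunction: the hypothesis is confirmed ∨ the experiment must be redesigned
We know it is not the case that the experiment must be redesigned.
By disjunctive syllogism, the other disjunct must be true.

The hypothesis is confirmed


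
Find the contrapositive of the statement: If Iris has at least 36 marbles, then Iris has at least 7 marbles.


Original: If Iris has at least 36 marbles, then Iris has at least 7 marbles
Contrapositive: If ¬Q, then ¬P
Negate Q: not (Iris has at least 7 marbles)
Negate P: not (Iris has at least 36 marbles)

If not (Iris has at least 7 marbles), then not (Iris has at least 36 marbles).


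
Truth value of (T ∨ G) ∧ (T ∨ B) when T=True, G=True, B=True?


T = True, G = True, B = True
Expression: (T ∨ G) ∧ (T ∨ B)
Step 1: T ∨ G = True OR True = True
Step 2: T ∨ B = True OR True = True
Step 3: (True) ∧ (True) = True AND True = True

True


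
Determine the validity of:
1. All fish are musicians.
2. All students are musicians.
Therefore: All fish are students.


Premise 1: All fish are musicians.
Premise 2: All students are musicians.
Conclusion: All fish are students.
Fallacy: undistributed middle. musicians is predicate in both.
Counterexample: fish and students could be disjoint subsets of musicians.

Invalid


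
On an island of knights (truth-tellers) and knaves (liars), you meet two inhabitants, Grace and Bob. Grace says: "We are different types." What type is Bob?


Grace says: "We are different types."
Case 1: Grace is a Knight (truth-teller)
  Statement is true → they ARE different → Bob is a Knave
Case 2: Grace is a Knave (liar)
  Statement is false → they are NOT different → Bob is a Knave
In both cases, Bob is a Knave.

Knave


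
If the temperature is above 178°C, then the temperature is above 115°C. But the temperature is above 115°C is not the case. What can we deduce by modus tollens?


Modus tollens: P → Q, ¬Q ⊢ ¬P
P: the temperature is above 178°C
Q: the temperature is above 115°C
We have P → Q and Q is false.
By modus tollens, P must be false.

It is not the case that the temperature is above 178°C


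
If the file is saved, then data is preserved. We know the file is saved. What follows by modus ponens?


Modus ponens: P → Q, P ⊢ Q
P: the file is saved
Q: data is preserved
We have P → Q and P is true.
By modus ponens, Q must be true.

Data is preserved


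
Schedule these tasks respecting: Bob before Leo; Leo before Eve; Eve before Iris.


Constraints: Bob before Leo; Leo before Eve; Eve before Iris
Method: repeatedly schedule the remaining task that has no remaining task required before it.
  Step 1: remaining {Eve, Bob, Iris, Leo}; every task except Bob still has a predecessor pending → schedule Bob.
  Step 2: remaining {Eve, Iris, Leo}; every task except Leo still has a predecessor pending → schedule Leo.
  Step 3: remaining {Eve, Iris}; every task except Eve still has a predecessor pending → schedule Eve.
  Step 4: only Iris remains → schedule Iris.
Resulting order:

Bob → Leo → Eve → Iris


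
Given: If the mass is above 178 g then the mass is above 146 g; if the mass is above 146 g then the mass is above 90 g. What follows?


Hypothetical syllogism: P → Q, Q → R ⊢ P → R
Premise 1: the mass is above 178 g → the mass is above 146 g
Premise 2: the mass is above 146 g → the mass is above 90 g
Chain the implications: the middle term (the mass is above 146 g) links the two.
Conclusion: If the mass is above 178 g, then the mass is above 90 g.

If the mass is above 178 g, then the mass is above 90 g.


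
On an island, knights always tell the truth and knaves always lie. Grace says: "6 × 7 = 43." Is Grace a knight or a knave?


Statement: "6 × 7 = 43."
Actual: 6 × 7 = 42
Claimed: 43
Statement is FALSE → Grace lies → Knave

Knave


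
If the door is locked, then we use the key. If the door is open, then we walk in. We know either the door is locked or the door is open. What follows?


Constructive dilemma: (P → Q) ∧ (R → S), P ∨ R ⊢ Q ∨ S
Premise 1: the door is locked → we use the key
Premise 2: the door is open → we walk in
Premise 3: the door is locked ∨ the door is open
Case 1: Assuming the door is locked, then by Premise 1, we use the key.
Case 2: Assuming the door is open, then by Premise 2, we walk in.
Since one of the door is locked or the door is open must hold, we get we use the key or we walk in.

We use the key or we walk in.


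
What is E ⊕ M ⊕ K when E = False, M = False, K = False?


E = False, M = False, K = False
Step 1: E ⊕ M = False XOR False = False
Step 2: False ⊕ K = False XOR False = False
XOR is true when an odd number of operands are true.

False


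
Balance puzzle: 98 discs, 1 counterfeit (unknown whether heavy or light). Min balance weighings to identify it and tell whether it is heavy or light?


Let n = 98. 196 possibilities (n discs × lighter/heavier); each weighing has 3 outcomes.
Bound for k weighings: say the first weighing puts j discs on each pan. If it tips, the 2j weighed discs remain suspects (each with a known direction) and k-1 weighings give 3^(k-1) outcomes; 3^(k-1) is odd, so 2j ≤ 3^(k-1) - 1. If it balances, the n - 2j unweighed discs remain with direction unknown: 2(n - 2j) ≤ 3^(k-1) - 1 by the same parity argument. Adding, n ≤ (3^(k-1) - 1) + (3^(k-1) - 1)/2 = (3^k - 3)/2, and the classical three-group strategy achieves this (3 discs in 2 weighings, 12 in 3, 39 in 4, 120 in 5).
So we need the smallest k with (3^k - 3)/2 ≥ 98.
k = 4: (3^4 - 3)/2 = 39 < 98 ✗
k = 5: (3^5 - 3)/2 = 120 ≥ 98 ✓

5


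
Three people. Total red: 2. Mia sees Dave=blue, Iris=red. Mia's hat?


Total red = 2, seen red = 1
Own red = 2 - 1 = 1
Mia's hat is red.

red


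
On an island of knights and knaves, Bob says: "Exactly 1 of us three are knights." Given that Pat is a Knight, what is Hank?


Bob claims exactly 1 knights among Bob, Pat, Hank.
Given: Pat is a Knight.

Case 1: Bob is a Knight (tells truth)
  Then exactly 1 of the three are knights.
  Counting Bob, Pat: 2 knight(s) so far. Need -1 more → impossible.
Case 2: Bob is a Knave (lies)
  Then the count is NOT 1.
  If Hank = Knave, count = 1 = 1 → claim would be true, contradicts lie.
  If Hank = Knight, count = 2 ≠ 1 → lie confirmed ✓

Hank is a Knight.

Knight


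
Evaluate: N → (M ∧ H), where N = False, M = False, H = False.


N = False, M = False, H = False
Step 1: M ∧ H = False AND False = False
Step 2: N → (False): false only when N=True and consequent=False.
Result: True

True


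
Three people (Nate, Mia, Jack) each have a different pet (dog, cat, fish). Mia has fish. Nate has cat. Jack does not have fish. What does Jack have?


From clues:
  Nate → cat
  Mia → fish
By elimination, Jack gets the remaining.

dog


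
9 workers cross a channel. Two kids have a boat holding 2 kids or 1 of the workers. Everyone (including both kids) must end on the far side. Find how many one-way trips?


Per crossing of one of the workers: kids→, one←, one of the workers→, one← = 4 trips
9 × 4 = 36, + 1 final kids→ = 37
Minimum trips = 37

37


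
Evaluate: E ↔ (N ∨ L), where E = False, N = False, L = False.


E = False, N = False, L = False
Step 1: N ∨ L = False OR False = False
Step 2: E ↔ (False): true when both sides have same truth value.
Result: False ↔ False = True

True


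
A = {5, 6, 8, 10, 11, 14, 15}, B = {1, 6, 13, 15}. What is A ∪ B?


A = {5, 6, 8, 10, 11, 14, 15}
B = {1, 6, 13, 15}
Operation: union
All elements combined: 1, 5, 6, 8, 10, 11, 13, 14, 15

{1, 5, 6, 8, 10, 11, 13, 14, 15}


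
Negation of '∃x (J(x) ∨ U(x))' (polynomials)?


Original: ∃x (J(x) ∨ U(x))
Rule: ¬∀→∃, ¬∃→∀, negate predicate.
Negation: ∀x (¬J(x) ∧ ¬U(x))

∀x (¬J(x) ∧ ¬U(x))


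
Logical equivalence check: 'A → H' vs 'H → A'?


Expression 1: A → H
Expression 2: H → A
Truth table (A H | Expr1 Expr2):
  T T |   T     T
  T F |   F     T   ← differ
  F T |   T     F   ← differ
  F F |   T     T
Counterexample: A=T, H=F gives Expr1 = F but Expr2 = T, so the expressions are NOT logically equivalent.

No


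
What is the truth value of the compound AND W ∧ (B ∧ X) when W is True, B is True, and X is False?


W = True, B = True, X = False
Step 1: B ∧ X = True AND False = False
Step 2: W ∧ False = True AND False = False
AND is true only when ALL operands are true.

False


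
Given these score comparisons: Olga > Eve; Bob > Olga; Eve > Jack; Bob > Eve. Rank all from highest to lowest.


Constraints: Olga > Eve; Bob > Olga; Eve > Jack; Bob > Eve
Method: at each step, the next-highest is the one remaining person who never appears on the smaller side of a constraint between remaining people.
  Step 1: remaining {Bob, Eve, Olga, Jack}; on the smaller side: {Eve, Olga, Jack} → Bob is next (Bob > Olga; Bob > Eve).
  Step 2: remaining {Eve, Olga, Jack}; on the smaller side: {Eve, Jack} → Olga is next (Olga > Eve).
  Step 3: remaining {Eve, Jack}; on the smaller side: {Jack} → Eve is next (Eve > Jack).
  Step 4: only Jack remains → lowest.
Final ranking (highest to lowest):

Bob > Olga > Eve > Jack


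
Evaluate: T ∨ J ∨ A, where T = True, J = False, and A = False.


T = True, J = False, A = False
Step 1: T ∨ J = True OR False = True
Step 2: True ∨ A = True OR False = True
OR is true when at least one operand is true.

True


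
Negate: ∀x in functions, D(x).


Original: ∀x D(x)
Rule: ¬∀→∃, ¬∃→∀, negate predicate.
Negation: ∃x ¬D(x)

∃x ¬D(x)


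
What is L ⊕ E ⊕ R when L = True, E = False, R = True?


L = True, E = False, R = True
Step 1: L ⊕ E = True XOR False = True
Step 2: True ⊕ R = True XOR True = False
XOR is true when an odd number of operands are true.

False


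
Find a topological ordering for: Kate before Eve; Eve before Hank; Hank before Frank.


Constraints: Kate before Eve; Eve before Hank; Hank before Frank
Method: repeatedly schedule the remaining task that has no remaining task required before it.
  Step 1: remaining {Frank, Hank, Eve, Kate}; every task except Kate still has a predecessor pending → schedule Kate.
  Step 2: remaining {Frank, Hank, Eve}; every task except Eve still has a predecessor pending → schedule Eve.
  Step 3: remaining {Frank, Hank}; every task except Hank still has a predecessor pending → schedule Hank.
  Step 4: only Frank remains → schedule Frank.
Resulting order:

Kate → Eve → Hank → Frank


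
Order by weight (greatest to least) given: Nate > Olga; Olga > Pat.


Constraints: Nate > Olga; Olga > Pat
Method: at each step, the next-highest is the one remaining person who never appears on the smaller side of a constraint between remaining people.
  Step 1: remaining {Nate, Pat, Olga}; on the smaller side: {Pat, Olga} → Nate is next (Nate > Olga).
  Step 2: remaining {Pat, Olga}; on the smaller side: {Pat} → Olga is next (Olga > Pat).
  Step 3: only Pat remains → lowest.
Final ranking (highest to lowest):

Nate > Olga > Pat


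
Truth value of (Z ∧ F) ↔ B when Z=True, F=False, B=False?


Z = True, F = False, B = False
Expression: (Z ∧ F) ↔ B
Step 1: Z ∧ F = True AND False = False
Step 2: (False) ↔ B = (False iff False) = True

True


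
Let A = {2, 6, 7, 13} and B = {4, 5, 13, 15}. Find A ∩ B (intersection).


A = {2, 6, 7, 13}
B = {4, 5, 13, 15}
Operation: intersection
Elements in both: 13

{13}


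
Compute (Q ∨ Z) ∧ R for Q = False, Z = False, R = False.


Q = False, Z = False, R = False
Step 1: Q ∨ Z = False OR False = False
Step 2: False ∧ R = False AND False = False
OR is true when at least one operand is true; AND requires both.

False


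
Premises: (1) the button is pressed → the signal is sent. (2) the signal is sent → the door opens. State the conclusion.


Hypothetical syllogism: P → Q, Q → R ⊢ P → R
Premise 1: the button is pressed → the signal is sent
Premise 2: the signal is sent → the door opens
Chain the implications: the middle term (the signal is sent) links the two.
Conclusion: If the button is pressed, then the door opens.

If the button is pressed, then the door opens.


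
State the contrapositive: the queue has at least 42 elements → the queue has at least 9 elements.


Original: If the queue has at least 42 elements, then the queue has at least 9 elements
Contrapositive: If ¬Q, then ¬P
Negate Q: not (the queue has at least 9 elements)
Negate P: not (the queue has at least 42 elements)

If not (the queue has at least 9 elements), then not (the queue has at least 42 elements).
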